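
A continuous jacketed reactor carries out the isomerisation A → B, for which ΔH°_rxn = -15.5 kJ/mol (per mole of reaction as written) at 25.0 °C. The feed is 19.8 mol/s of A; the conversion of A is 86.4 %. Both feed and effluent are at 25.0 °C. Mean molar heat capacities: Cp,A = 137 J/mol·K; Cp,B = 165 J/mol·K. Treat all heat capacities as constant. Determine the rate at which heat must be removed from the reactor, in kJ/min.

Q_out = 15900 kJ/min

Extent of reaction ξ = 0.864 × 19.8 = 17.107 mol/s
Reaction term: ξ·ΔH°_rxn = 17.107 × -15.5 = -265.16 kJ/s
Q = ΔH = -265.16 kJ/s = -265.16 kW
Heat removed = 15910 kJ/min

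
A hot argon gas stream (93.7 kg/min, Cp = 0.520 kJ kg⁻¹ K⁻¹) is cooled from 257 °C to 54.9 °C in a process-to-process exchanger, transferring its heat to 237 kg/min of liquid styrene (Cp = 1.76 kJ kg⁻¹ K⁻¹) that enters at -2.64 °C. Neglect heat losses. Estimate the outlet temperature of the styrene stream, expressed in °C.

T_c,out = 21.0 °C

Heat released by hot stream: Q = 93.7 × 0.520 × (257 − 54.9) = 9847.1 kJ/min
Energy balance on cold side (adiabatic exchanger): Q = ṁ_c·Cp_c·(T_c,out − T_c,in)
T_c,out = -2.64 + 9847.1/(237 × 1.76) = 20.967 °C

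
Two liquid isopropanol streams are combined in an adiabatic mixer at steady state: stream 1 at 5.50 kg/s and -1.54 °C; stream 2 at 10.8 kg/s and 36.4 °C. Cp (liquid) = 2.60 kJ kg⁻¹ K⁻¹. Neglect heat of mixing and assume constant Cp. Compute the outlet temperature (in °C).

T_out = 23.6 °C

Adiabatic, steady state ⇒ Σ ṁᵢCp,ᵢ(T_out − Tᵢ) = 0
T_out = Σ ṁᵢCp,ᵢTᵢ / Σ ṁᵢCp,ᵢ
      = 1000.1 / 42.38 = 23.598 °C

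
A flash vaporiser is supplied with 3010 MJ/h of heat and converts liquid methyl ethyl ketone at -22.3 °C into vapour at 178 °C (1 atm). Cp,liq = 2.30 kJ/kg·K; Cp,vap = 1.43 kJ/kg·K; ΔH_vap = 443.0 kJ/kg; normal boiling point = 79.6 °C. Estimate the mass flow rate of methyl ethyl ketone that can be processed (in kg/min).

Δh = 2.30×(79.6−-22.3) + 443.0 + 1.43×(178−79.6) = 818.08 kJ/kg
Q = 3010 MJ/h = 836.11 kJ/s = 50167 kJ/min
ṁ = Q/Δh = 50167 / 818.08 = 61.322 kg/min

ṁ = 61.3 kg/min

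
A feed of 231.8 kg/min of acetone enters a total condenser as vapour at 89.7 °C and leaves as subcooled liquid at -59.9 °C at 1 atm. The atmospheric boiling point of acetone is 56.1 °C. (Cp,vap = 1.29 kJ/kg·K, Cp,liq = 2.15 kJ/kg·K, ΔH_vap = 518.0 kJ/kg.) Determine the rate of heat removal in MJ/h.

vapour 89.7→56.1 °C: -43.344 kJ/kg
condensation at 56.1 °C: -518 kJ/kg
liquid 56.1→-59.9 °C: -249.4 kJ/kg
Δh = -43.344 + -518 + -249.4 = -810.74 kJ/kg
Q = ṁ·Δh = 231.8 kg/min × -810.74 kJ/kg = -187930 kJ/min
|Q| = 3132.2 kW = 11276 MJ/h

Q_c = 11300 MJ/h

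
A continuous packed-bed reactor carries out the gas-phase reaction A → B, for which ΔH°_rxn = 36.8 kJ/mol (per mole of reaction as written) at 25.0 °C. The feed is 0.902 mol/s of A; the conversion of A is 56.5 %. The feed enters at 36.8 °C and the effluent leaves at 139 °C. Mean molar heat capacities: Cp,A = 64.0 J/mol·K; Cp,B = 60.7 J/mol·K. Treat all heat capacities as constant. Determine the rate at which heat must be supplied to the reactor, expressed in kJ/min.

Extent of reaction ξ = 0.565 × 0.902 = 0.50963 mol/s
Reaction term: ξ·ΔH°_rxn = 0.50963 × 36.8 = 18.754 kJ/s
Sensible, feed 36.8→25 °C: -0.68119 kJ/s
Outlet flows (mol/s): A 0.39237, B 0.50963
Sensible, products 25→139 °C: 6.3893 kJ/s
Q = ΔH = 24.462 kJ/s = 24.462 kW
Heat supplied = 1467.7 kJ/min

Q_in = 1470 kJ/min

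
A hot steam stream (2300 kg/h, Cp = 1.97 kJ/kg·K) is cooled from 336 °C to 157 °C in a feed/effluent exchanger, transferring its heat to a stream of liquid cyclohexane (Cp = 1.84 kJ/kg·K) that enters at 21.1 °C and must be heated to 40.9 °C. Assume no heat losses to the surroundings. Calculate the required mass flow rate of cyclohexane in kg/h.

ṁ_c = 22300 kg/h

Heat released by hot stream: Q = 2300 × 1.97 × (336 − 157) = 811050 kJ/h
Energy balance on cold side (adiabatic exchanger): Q = ṁ_c·Cp_c·(T_c,out − T_c,in)
ṁ_c = 811050 / [1.84 × (40.9 − 21.1)] = 22262 kg/h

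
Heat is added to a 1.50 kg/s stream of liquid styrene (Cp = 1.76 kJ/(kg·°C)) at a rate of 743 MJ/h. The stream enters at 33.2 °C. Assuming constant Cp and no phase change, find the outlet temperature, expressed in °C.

T_out = 111 °C

Q = 743 MJ/h = 206.39 kJ/s
ΔT = Q/(ṁ·Cp) = 206.39/(1.50×1.76) = 78.178 K
T_out = 33.2 + 78.178 = 111.38 °C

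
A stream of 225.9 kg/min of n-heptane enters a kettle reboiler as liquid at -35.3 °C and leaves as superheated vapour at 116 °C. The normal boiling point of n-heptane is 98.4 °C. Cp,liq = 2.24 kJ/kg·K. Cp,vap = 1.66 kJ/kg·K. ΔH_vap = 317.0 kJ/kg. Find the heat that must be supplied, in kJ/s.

liquid -35.3→98.4 °C: 299.49 kJ/kg
vaporisation at 98.4 °C: 317 kJ/kg
vapour 98.4→116 °C: 29.216 kJ/kg
Δh = 299.49 + 317 + 29.216 = 645.7 kJ/kg
Q = ṁ·Δh = 225.9 kg/min × 645.7 kJ/kg = 145860 kJ/min
|Q| = 2431.1 kW

Q = 2430 kJ/s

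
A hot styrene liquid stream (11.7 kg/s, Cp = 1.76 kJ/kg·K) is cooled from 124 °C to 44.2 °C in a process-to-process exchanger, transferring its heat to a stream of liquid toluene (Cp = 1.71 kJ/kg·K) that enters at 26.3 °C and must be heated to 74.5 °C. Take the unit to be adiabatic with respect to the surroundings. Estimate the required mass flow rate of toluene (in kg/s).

Heat released by hot stream: Q = 11.7 × 1.76 × (124 − 44.2) = 1643.2 kJ/s
Energy balance on cold side (adiabatic exchanger): Q = ṁ_c·Cp_c·(T_c,out − T_c,in)
ṁ_c = 1643.2 / [1.71 × (74.5 − 26.3)] = 19.937 kg/s

ṁ_c = 19.9 kg/s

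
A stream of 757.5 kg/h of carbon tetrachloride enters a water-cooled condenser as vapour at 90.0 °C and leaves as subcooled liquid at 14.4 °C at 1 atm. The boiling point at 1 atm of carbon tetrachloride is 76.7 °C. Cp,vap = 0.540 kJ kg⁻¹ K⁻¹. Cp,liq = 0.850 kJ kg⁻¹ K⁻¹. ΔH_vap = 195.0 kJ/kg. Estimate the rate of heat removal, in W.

Q_c = 53700 W

vapour 90.0→76.7 °C: -7.182 kJ/kg
condensation at 76.7 °C: -195 kJ/kg
liquid 76.7→14.4 °C: -52.955 kJ/kg
Δh = -7.182 + -195 + -52.955 = -255.14 kJ/kg
Q = ṁ·Δh = 757.5 kg/h × -255.14 kJ/kg = -193270 kJ/h
|Q| = 53.685 kW = 53685 W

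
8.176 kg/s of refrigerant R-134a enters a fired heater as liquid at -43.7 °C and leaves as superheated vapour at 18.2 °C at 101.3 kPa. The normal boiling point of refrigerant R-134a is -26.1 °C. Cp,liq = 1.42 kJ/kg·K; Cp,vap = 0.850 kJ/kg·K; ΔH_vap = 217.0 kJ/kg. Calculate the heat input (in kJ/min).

liquid -43.7→-26.1 °C: 24.992 kJ/kg
vaporisation at -26.1 °C: 217 kJ/kg
vapour -26.1→18.2 °C: 37.655 kJ/kg
Δh = 24.992 + 217 + 37.655 = 279.65 kJ/kg
Q = ṁ·Δh = 8.176 kg/s × 279.65 kJ/kg = 2286.4 kJ/s
|Q| = 2286.4 kW = 137180 kJ/min

Q = 137000 kJ/min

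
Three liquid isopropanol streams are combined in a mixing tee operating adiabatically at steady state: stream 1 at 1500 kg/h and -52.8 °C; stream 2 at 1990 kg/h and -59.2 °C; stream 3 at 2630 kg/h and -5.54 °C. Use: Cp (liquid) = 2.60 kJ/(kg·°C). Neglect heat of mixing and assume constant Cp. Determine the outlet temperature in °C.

No heat crosses the boundary, so H_out = H_in.
Σ ṁᵢCp,ᵢTᵢ = 1500×2.60×-52.8 + 1990×2.60×-59.2 + 2630×2.60×-5.54 = -550100
Σ ṁᵢCp,ᵢ = 1500×2.60 + 1990×2.60 + 2630×2.60 = 15912
T_out = -550100 / 15912 = -34.572 °C

T_out = -34.6 °C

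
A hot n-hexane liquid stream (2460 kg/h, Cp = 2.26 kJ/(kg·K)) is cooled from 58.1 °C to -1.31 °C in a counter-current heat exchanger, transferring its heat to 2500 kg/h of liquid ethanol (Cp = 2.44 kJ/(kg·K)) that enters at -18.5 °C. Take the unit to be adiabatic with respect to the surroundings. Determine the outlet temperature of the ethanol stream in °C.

T_c,out = 35.6 °C

Heat released by hot stream: Q = 2460 × 2.26 × (58.1 − -1.31) = 330300 kJ/h
Energy balance on cold side (adiabatic exchanger): Q = ṁ_c·Cp_c·(T_c,out − T_c,in)
T_c,out = -18.5 + 330300/(2500 × 2.44) = 35.647 °C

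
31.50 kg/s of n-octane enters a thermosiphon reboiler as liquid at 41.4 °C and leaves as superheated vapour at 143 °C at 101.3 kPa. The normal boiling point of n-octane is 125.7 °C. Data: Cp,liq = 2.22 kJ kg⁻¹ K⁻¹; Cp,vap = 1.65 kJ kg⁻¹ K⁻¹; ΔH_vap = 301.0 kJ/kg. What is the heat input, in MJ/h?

Q = 58600 MJ/h

liquid 41.4→125.7 °C: 187.15 kJ/kg
vaporisation at 125.7 °C: 301 kJ/kg
vapour 125.7→143 °C: 28.545 kJ/kg
Δh = 187.15 + 301 + 28.545 = 516.69 kJ/kg
Q = ṁ·Δh = 31.50 kg/s × 516.69 kJ/kg = 16276 kJ/s
|Q| = 16276 kW = 58593 MJ/h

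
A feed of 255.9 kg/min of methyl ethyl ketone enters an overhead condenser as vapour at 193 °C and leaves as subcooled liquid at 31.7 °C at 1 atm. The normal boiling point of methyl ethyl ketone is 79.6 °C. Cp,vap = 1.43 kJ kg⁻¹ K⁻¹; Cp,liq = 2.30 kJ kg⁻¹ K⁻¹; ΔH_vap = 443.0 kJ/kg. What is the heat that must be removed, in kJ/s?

Q_c = 3050 kJ/s

vapour 193→79.6 °C: -162.16 kJ/kg
condensation at 79.6 °C: -443 kJ/kg
liquid 79.6→31.7 °C: -110.17 kJ/kg
Δh = -162.16 + -443 + -110.17 = -715.33 kJ/kg
Q = ṁ·Δh = 255.9 kg/min × -715.33 kJ/kg = -183050 kJ/min
|Q| = 3050.9 kW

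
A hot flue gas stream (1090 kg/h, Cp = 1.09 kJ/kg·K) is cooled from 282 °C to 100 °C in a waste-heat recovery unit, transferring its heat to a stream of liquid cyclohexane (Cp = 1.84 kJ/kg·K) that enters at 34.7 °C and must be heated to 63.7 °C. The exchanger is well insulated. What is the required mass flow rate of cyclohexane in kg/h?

ṁ_c = 4050 kg/h

Heat released by hot stream: Q = 1090 × 1.09 × (282 − 100) = 216230 kJ/h
Energy balance on cold side (adiabatic exchanger): Q = ṁ_c·Cp_c·(T_c,out − T_c,in)
ṁ_c = 216230 / [1.84 × (63.7 − 34.7)] = 4052.4 kg/h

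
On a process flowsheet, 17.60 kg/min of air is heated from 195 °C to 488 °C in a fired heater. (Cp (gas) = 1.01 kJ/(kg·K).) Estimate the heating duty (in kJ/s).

Q = 86.8 kJ/s

Q = ṁ·Cp·ΔT = 17.60 × 1.01 × (488 − 195) = 5208.4 kJ/min
Converting: 5208.4 / 60 s = 86.806 kW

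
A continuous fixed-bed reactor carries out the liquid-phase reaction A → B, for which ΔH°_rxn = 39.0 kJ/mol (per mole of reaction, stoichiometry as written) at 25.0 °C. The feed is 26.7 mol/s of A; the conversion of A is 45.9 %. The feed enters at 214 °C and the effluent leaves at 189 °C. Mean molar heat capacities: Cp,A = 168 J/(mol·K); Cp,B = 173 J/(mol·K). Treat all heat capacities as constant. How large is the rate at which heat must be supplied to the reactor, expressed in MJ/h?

Q_in = 1350 MJ/h

Extent of reaction ξ = 0.459 × 26.7 = 12.255 mol/s
Reaction term: ξ·ΔH°_rxn = 12.255 × 39.0 = 477.96 kJ/s
Sensible, feed 214→25 °C: -847.78 kJ/s
Outlet flows (mol/s): A 14.445, B 12.255
Sensible, products 25→189 °C: 745.69 kJ/s
Q = ΔH = 375.87 kJ/s = 375.87 kW
Heat supplied = 1353.1 MJ/h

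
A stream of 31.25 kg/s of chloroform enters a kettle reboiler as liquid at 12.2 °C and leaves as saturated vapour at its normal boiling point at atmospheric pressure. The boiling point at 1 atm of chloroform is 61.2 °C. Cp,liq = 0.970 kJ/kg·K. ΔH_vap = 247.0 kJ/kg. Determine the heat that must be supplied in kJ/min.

liquid 12.2→61.2 °C: 47.53 kJ/kg
vaporisation at 61.2 °C: 247 kJ/kg
Δh = 47.53 + 247 = 294.53 kJ/kg
Q = ṁ·Δh = 31.25 kg/s × 294.53 kJ/kg = 9204.1 kJ/s
|Q| = 9204.1 kW = 552240 kJ/min

Q = 552000 kJ/min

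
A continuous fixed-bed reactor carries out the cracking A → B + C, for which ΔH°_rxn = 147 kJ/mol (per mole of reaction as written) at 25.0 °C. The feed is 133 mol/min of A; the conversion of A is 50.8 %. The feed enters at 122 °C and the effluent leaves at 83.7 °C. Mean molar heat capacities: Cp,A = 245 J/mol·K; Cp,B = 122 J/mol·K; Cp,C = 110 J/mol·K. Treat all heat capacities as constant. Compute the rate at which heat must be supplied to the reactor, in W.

Q_in = 144000 W

Extent of reaction ξ = 0.508 × 133 = 67.564 mol/min
Reaction term: ξ·ΔH°_rxn = 67.564 × 147 = 9931.9 kJ/min
Sensible, feed 122→25 °C: -3160.7 kJ/min
Outlet flows (mol/min): A 65.436, B 67.564, C 67.564
Sensible, products 25→83.7 °C: 1861.2 kJ/min
Q = ΔH = 8632.3 kJ/min = 143.87 kW
Heat supplied = 143870 W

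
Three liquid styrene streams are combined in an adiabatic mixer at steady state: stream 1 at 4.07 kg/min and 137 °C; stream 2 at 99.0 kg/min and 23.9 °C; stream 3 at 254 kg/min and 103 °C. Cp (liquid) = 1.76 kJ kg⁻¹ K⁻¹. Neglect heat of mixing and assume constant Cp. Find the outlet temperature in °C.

T_out = 81.5 °C

No heat crosses the boundary, so H_out = H_in.
T_out = Σ ṁᵢCp,ᵢTᵢ / Σ ṁᵢCp,ᵢ
      = 51191 / 628.44 = 81.457 °C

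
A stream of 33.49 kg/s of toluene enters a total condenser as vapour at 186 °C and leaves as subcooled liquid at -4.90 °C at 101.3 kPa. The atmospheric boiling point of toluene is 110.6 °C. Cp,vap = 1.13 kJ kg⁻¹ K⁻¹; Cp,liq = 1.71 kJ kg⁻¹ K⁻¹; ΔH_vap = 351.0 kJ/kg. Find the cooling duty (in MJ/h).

vapour 186→110.6 °C: -85.202 kJ/kg
condensation at 110.6 °C: -351 kJ/kg
liquid 110.6→-4.90 °C: -197.5 kJ/kg
Δh = -85.202 + -351 + -197.5 = -633.71 kJ/kg
Q = ṁ·Δh = 33.49 kg/s × -633.71 kJ/kg = -21223 kJ/s
|Q| = 21223 kW = 76402 MJ/h

Q_c = 76400 MJ/h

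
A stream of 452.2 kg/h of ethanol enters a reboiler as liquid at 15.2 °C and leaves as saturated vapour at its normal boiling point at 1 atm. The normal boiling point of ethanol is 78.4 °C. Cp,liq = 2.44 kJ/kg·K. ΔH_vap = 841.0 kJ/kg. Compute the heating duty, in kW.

liquid 15.2→78.4 °C: 154.21 kJ/kg
vaporisation at 78.4 °C: 841 kJ/kg
Δh = 154.21 + 841 = 995.21 kJ/kg
Q = ṁ·Δh = 452.2 kg/h × 995.21 kJ/kg = 450030 kJ/h
|Q| = 125.01 kW

Q = 125 kW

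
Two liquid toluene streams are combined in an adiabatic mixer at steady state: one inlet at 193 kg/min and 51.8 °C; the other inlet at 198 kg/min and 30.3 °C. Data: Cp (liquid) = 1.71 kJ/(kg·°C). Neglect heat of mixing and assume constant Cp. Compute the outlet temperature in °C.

No heat crosses the boundary, so H_out = H_in.
T_out = Σ ṁᵢCp,ᵢTᵢ / Σ ṁᵢCp,ᵢ
      = 27355 / 668.61 = 40.913 °C

T_out = 40.9 °C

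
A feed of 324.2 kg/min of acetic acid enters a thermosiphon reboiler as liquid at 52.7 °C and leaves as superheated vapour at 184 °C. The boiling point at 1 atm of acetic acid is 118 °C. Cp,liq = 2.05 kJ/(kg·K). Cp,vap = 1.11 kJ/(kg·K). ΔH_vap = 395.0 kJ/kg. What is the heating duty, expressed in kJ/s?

Q = 3250 kJ/s

liquid 52.7→118 °C: 133.86 kJ/kg
vaporisation at 118 °C: 395 kJ/kg
vapour 118→184 °C: 73.26 kJ/kg
Δh = 133.86 + 395 + 73.26 = 602.12 kJ/kg
Q = ṁ·Δh = 324.2 kg/min × 602.12 kJ/kg = 195210 kJ/min
|Q| = 3253.5 kW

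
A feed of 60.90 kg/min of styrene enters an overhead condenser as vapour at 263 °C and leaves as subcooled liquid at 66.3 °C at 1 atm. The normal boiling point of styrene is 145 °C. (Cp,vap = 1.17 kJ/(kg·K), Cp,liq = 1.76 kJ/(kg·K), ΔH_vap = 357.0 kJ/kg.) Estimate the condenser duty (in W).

vapour 263→145 °C: -138.06 kJ/kg
condensation at 145 °C: -357 kJ/kg
liquid 145→66.3 °C: -138.51 kJ/kg
Δh = -138.06 + -357 + -138.51 = -633.57 kJ/kg
Q = ṁ·Δh = 60.90 kg/min × -633.57 kJ/kg = -38585 kJ/min
|Q| = 643.08 kW = 643080 W

Q_c = 643000 W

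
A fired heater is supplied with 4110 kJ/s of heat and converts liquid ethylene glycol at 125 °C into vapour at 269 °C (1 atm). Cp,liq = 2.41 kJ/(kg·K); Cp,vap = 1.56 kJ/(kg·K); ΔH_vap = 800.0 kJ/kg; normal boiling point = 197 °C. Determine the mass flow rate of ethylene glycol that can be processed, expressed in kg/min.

ṁ = 227 kg/min

Δh = 2.41×(197−125) + 800.0 + 1.56×(269−197) = 1085.8 kJ/kg
Q = 4110 kJ/s = 4110 kJ/s = 246600 kJ/min
ṁ = Q/Δh = 246600 / 1085.8 = 227.11 kg/min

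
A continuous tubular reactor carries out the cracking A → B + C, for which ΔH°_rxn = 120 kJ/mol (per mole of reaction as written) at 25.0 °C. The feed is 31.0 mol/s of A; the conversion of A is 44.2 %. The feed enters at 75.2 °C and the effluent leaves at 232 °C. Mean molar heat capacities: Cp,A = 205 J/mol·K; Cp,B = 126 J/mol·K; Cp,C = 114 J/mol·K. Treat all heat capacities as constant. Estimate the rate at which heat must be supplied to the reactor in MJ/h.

Extent of reaction ξ = 0.442 × 31.0 = 13.702 mol/s
Reaction term: ξ·ΔH°_rxn = 13.702 × 120 = 1644.2 kJ/s
Sensible, feed 75.2→25 °C: -319.02 kJ/s
Outlet flows (mol/s): A 17.298, B 13.702, C 13.702
Sensible, products 25→232 °C: 1414.8 kJ/s
Q = ΔH = 2740 kJ/s = 2740 kW
Heat supplied = 9863.9 MJ/h

Q_in = 9860 MJ/h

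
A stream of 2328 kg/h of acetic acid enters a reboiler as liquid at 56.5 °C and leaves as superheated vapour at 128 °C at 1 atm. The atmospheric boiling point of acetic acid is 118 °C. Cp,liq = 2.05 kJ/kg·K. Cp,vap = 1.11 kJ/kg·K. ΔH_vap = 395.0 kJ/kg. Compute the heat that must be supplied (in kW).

liquid 56.5→118 °C: 126.07 kJ/kg
vaporisation at 118 °C: 395 kJ/kg
vapour 118→128 °C: 11.1 kJ/kg
Δh = 126.07 + 395 + 11.1 = 532.17 kJ/kg
Q = ṁ·Δh = 2328 kg/h × 532.17 kJ/kg = 1.2389e+06 kJ/h
|Q| = 344.14 kW

Q = 344 kW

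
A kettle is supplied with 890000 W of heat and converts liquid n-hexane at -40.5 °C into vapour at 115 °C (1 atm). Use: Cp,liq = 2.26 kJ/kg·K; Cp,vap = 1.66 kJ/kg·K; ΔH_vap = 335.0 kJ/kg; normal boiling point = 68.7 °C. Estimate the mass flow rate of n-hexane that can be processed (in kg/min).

ṁ = 81.1 kg/min

Δh = 2.26×(68.7−-40.5) + 335.0 + 1.66×(115−68.7) = 658.65 kJ/kg
Q = 890000 W = 890 kJ/s = 53400 kJ/min
ṁ = Q/Δh = 53400 / 658.65 = 81.075 kg/min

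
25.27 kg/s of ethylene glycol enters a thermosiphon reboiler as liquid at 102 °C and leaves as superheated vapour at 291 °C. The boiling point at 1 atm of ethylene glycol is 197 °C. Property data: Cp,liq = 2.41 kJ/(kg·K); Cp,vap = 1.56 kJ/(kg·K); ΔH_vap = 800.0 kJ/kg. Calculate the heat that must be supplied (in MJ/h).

Q = 107000 MJ/h

liquid 102→197 °C: 228.95 kJ/kg
vaporisation at 197 °C: 800 kJ/kg
vapour 197→291 °C: 146.64 kJ/kg
Δh = 228.95 + 800 + 146.64 = 1175.6 kJ/kg
Q = ṁ·Δh = 25.27 kg/s × 1175.6 kJ/kg = 29707 kJ/s
|Q| = 29707 kW = 106950 MJ/h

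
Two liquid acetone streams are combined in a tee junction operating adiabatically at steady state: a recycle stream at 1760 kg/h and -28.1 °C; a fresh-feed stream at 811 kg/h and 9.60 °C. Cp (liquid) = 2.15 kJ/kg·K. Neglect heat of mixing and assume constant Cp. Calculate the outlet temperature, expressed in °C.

Energy balance with Q = 0: Σ ṁᵢCp,ᵢ(T_out − Tᵢ) = 0
Σ ṁᵢCp,ᵢTᵢ = 1760×2.15×-28.1 + 811×2.15×9.60 = -89591
Σ ṁᵢCp,ᵢ = 1760×2.15 + 811×2.15 = 5527.6
T_out = -89591 / 5527.6 = -16.208 °C

T_out = -16.2 °C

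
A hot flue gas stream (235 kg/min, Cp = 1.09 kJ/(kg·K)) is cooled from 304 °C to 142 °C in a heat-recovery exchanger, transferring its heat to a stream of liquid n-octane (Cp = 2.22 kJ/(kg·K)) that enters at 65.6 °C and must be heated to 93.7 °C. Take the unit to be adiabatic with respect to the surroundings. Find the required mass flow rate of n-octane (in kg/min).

Heat released by hot stream: Q = 235 × 1.09 × (304 − 142) = 41496 kJ/min
Energy balance on cold side (adiabatic exchanger): Q = ṁ_c·Cp_c·(T_c,out − T_c,in)
ṁ_c = 41496 / [2.22 × (93.7 − 65.6)] = 665.2 kg/min

ṁ_c = 665 kg/min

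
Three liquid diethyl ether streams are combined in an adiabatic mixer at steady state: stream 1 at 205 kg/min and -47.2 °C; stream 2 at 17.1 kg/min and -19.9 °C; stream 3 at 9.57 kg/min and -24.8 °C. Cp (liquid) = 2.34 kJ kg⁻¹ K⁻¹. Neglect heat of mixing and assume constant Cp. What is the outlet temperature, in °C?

T_out = -44.3 °C

Adiabatic, steady state ⇒ Σ ṁᵢCp,ᵢ(T_out − Tᵢ) = 0
Σ ṁᵢCp,ᵢTᵢ = 205×2.34×-47.2 + 17.1×2.34×-19.9 + 9.57×2.34×-24.8 = -23993
Σ ṁᵢCp,ᵢ = 205×2.34 + 17.1×2.34 + 9.57×2.34 = 542.11
T_out = -23993 / 542.11 = -44.26 °C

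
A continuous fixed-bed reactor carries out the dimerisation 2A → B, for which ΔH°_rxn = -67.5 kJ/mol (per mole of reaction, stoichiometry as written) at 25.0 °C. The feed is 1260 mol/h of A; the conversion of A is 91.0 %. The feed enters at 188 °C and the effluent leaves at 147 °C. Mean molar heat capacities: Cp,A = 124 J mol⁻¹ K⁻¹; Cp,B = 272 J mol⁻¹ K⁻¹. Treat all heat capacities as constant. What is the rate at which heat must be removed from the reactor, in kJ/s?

Q_out = 12.1 kJ/s

Extent of reaction ξ = 0.910 × 1260 / 2 = 573.3 mol/h
Reaction term: ξ·ΔH°_rxn = 573.3 × -67.5 = -38698 kJ/h
Sensible, feed 188→25 °C: -25467 kJ/h
Outlet flows (mol/h): A 113.4, B 573.3
Sensible, products 25→147 °C: 20740 kJ/h
Q = ΔH = -43425 kJ/h = -12.062 kW
Heat removed = 12.062 kJ/s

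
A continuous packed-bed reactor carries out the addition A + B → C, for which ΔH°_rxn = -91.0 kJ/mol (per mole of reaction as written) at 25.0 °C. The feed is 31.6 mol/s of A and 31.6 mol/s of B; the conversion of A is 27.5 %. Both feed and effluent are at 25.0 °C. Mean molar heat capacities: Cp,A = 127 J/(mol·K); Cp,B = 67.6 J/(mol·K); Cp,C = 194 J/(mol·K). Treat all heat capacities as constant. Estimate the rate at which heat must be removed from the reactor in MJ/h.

Extent of reaction ξ = 0.275 × 31.6 = 8.69 mol/s
Reaction term: ξ·ΔH°_rxn = 8.69 × -91.0 = -790.79 kJ/s
Q = ΔH = -790.79 kJ/s = -790.79 kW
Heat removed = 2846.8 MJ/h

Q_out = 2850 MJ/h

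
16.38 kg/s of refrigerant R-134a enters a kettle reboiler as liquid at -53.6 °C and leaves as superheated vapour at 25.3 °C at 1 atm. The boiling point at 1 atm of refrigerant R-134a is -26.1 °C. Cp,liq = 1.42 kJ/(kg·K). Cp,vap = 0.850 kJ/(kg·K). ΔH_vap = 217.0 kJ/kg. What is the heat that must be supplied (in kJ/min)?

liquid -53.6→-26.1 °C: 39.05 kJ/kg
vaporisation at -26.1 °C: 217 kJ/kg
vapour -26.1→25.3 °C: 43.69 kJ/kg
Δh = 39.05 + 217 + 43.69 = 299.74 kJ/kg
Q = ṁ·Δh = 16.38 kg/s × 299.74 kJ/kg = 4909.7 kJ/s
|Q| = 4909.7 kW = 294580 kJ/min

Q = 295000 kJ/min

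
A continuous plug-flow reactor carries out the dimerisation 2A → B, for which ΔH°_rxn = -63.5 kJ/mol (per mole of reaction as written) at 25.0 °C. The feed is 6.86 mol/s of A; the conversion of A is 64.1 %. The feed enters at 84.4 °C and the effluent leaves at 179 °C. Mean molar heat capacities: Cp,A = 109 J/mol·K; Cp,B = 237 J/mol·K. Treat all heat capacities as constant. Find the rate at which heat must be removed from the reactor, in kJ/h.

Q_out = 225000 kJ/h

Extent of reaction ξ = 0.641 × 6.86 / 2 = 2.1986 mol/s
Reaction term: ξ·ΔH°_rxn = 2.1986 × -63.5 = -139.61 kJ/s
Sensible, feed 84.4→25 °C: -44.416 kJ/s
Outlet flows (mol/s): A 2.4627, B 2.1986
Sensible, products 25→179 °C: 121.59 kJ/s
Q = ΔH = -62.444 kJ/s = -62.444 kW
Heat removed = 224800 kJ/h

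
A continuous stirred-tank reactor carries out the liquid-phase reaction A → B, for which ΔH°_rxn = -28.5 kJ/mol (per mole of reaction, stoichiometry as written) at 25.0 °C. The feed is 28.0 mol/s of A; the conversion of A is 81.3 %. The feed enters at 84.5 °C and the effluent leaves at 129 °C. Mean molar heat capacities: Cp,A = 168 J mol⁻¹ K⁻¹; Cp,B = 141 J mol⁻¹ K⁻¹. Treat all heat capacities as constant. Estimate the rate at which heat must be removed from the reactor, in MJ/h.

Extent of reaction ξ = 0.813 × 28.0 = 22.764 mol/s
Reaction term: ξ·ΔH°_rxn = 22.764 × -28.5 = -648.77 kJ/s
Sensible, feed 84.5→25 °C: -279.89 kJ/s
Outlet flows (mol/s): A 5.236, B 22.764
Sensible, products 25→129 °C: 425.29 kJ/s
Q = ΔH = -503.37 kJ/s = -503.37 kW
Heat removed = 1812.1 MJ/h

Q_out = 1810 MJ/h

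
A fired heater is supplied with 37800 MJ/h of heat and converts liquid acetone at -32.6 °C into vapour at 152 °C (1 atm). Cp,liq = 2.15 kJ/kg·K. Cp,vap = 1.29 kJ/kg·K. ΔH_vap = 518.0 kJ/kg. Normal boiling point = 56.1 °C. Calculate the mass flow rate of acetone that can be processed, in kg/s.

Δh = 2.15×(56.1−-32.6) + 518.0 + 1.29×(152−56.1) = 832.42 kJ/kg
Q = 37800 MJ/h = 10500 kJ/s = 10500 kJ/s
ṁ = Q/Δh = 10500 / 832.42 = 12.614 kg/s

ṁ = 12.6 kg/s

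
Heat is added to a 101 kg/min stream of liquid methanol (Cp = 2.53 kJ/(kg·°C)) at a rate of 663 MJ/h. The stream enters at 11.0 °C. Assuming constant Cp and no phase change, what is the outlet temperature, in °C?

T_out = 54.2 °C

Q = 663 MJ/h = 11050 kJ/min
ΔT = Q/(ṁ·Cp) = 11050/(101×2.53) = 43.243 K
T_out = 11.0 + 43.243 = 54.243 °C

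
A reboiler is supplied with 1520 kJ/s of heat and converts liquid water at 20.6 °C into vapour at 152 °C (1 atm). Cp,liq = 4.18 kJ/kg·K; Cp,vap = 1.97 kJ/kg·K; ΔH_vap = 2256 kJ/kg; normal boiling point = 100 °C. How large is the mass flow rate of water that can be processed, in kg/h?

Δh = 4.18×(100−20.6) + 2256 + 1.97×(152−100) = 2690.3 kJ/kg
Q = 1520 kJ/s = 1520 kJ/s = 5.472e+06 kJ/h
ṁ = Q/Δh = 5.472e+06 / 2690.3 = 2033.9 kg/h

ṁ = 2030 kg/h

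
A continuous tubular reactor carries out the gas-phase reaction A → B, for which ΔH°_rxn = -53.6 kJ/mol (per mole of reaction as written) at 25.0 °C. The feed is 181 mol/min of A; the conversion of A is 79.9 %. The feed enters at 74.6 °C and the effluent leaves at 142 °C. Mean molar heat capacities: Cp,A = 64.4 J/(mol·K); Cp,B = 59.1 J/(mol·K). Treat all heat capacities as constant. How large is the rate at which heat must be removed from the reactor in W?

Q_out = 118000 W

Extent of reaction ξ = 0.799 × 181 = 144.62 mol/min
Reaction term: ξ·ΔH°_rxn = 144.62 × -53.6 = -7751.6 kJ/min
Sensible, feed 74.6→25 °C: -578.16 kJ/min
Outlet flows (mol/min): A 36.381, B 144.62
Sensible, products 25→142 °C: 1274.1 kJ/min
Q = ΔH = -7055.6 kJ/min = -117.59 kW
Heat removed = 117590 W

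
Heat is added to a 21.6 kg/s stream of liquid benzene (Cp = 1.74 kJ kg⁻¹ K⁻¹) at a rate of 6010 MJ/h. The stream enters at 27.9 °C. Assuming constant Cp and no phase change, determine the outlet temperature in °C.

T_out = 72.3 °C

Q = 6010 MJ/h = 1669.4 kJ/s
ΔT = Q/(ṁ·Cp) = 1669.4/(21.6×1.74) = 44.419 K
T_out = 27.9 + 44.419 = 72.319 °C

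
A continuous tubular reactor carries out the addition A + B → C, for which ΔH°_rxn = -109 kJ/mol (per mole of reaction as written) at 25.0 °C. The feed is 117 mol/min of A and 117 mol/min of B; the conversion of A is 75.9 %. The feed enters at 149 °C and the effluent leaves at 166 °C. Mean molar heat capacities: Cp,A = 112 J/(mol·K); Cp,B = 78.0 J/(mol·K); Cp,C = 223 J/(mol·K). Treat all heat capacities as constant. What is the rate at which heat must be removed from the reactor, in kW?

Q_out = 148 kW

Extent of reaction ξ = 0.759 × 117 = 88.803 mol/min
Reaction term: ξ·ΔH°_rxn = 88.803 × -109 = -9679.5 kJ/min
Sensible, feed 149→25 °C: -2756.5 kJ/min
Outlet flows (mol/min): A 28.197, B 28.197, C 88.803
Sensible, products 25→166 °C: 3547.6 kJ/min
Q = ΔH = -8888.4 kJ/min = -148.14 kW
Heat removed = 148.14 kW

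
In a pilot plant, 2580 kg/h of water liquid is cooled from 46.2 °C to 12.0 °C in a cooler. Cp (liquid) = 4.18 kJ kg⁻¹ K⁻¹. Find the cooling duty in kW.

Q = ṁ·Cp·ΔT = 2580 × 4.18 × (12.0 − 46.2) = -368830 kJ/h
Converting: 368830 / 3600 s = 102.45 kW

Q_c = 102 kW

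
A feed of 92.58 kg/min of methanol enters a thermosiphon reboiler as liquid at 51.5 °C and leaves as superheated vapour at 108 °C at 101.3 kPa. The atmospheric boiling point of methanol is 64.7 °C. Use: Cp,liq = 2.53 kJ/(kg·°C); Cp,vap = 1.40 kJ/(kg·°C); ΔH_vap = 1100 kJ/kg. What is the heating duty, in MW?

liquid 51.5→64.7 °C: 33.396 kJ/kg
vaporisation at 64.7 °C: 1100 kJ/kg
vapour 64.7→108 °C: 60.62 kJ/kg
Δh = 33.396 + 1100 + 60.62 = 1194 kJ/kg
Q = ṁ·Δh = 92.58 kg/min × 1194 kJ/kg = 110540 kJ/min
|Q| = 1842.4 kW = 1.8424 MW

Q = 1.84 MW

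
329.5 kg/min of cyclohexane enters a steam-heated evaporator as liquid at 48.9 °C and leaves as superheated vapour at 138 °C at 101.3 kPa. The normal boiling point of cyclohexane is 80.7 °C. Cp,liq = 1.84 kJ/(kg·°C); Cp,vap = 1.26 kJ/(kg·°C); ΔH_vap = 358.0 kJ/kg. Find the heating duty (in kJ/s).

liquid 48.9→80.7 °C: 58.512 kJ/kg
vaporisation at 80.7 °C: 358 kJ/kg
vapour 80.7→138 °C: 72.198 kJ/kg
Δh = 58.512 + 358 + 72.198 = 488.71 kJ/kg
Q = ṁ·Δh = 329.5 kg/min × 488.71 kJ/kg = 161030 kJ/min
|Q| = 2683.8 kW

Q = 2680 kJ/s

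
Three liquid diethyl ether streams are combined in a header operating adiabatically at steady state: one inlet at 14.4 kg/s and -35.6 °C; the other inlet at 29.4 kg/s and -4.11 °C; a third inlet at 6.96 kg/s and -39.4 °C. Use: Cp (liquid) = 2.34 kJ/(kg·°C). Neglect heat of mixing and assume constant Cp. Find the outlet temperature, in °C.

No heat crosses the boundary, so H_out = H_in.
Σ ṁᵢCp,ᵢTᵢ = 14.4×2.34×-35.6 + 29.4×2.34×-4.11 + 6.96×2.34×-39.4 = -2124
Σ ṁᵢCp,ᵢ = 14.4×2.34 + 29.4×2.34 + 6.96×2.34 = 118.78
T_out = -2124 / 118.78 = -17.882 °C

T_out = -17.9 °C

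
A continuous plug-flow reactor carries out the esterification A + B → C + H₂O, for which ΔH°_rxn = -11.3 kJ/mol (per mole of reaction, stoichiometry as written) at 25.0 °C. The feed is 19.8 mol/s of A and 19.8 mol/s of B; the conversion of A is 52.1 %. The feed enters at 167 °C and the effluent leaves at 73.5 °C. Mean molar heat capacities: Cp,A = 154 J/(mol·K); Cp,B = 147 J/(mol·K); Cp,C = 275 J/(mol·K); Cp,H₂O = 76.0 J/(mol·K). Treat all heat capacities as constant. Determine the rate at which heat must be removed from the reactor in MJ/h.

Q_out = 2340 MJ/h

Extent of reaction ξ = 0.521 × 19.8 = 10.316 mol/s
Reaction term: ξ·ΔH°_rxn = 10.316 × -11.3 = -116.57 kJ/s
Sensible, feed 167→25 °C: -846.29 kJ/s
Outlet flows (mol/s): A 9.4842, B 9.4842, C 10.316, H₂O 10.316
Sensible, products 25→73.5 °C: 314.07 kJ/s
Q = ΔH = -648.79 kJ/s = -648.79 kW
Heat removed = 2335.7 MJ/h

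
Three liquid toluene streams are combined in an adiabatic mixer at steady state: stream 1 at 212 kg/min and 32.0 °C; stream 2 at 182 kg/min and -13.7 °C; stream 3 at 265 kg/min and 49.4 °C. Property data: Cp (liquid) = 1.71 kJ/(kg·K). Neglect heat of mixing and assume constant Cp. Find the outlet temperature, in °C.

T_out = 26.4 °C

No heat crosses the boundary, so H_out = H_in.
Σ ṁᵢCp,ᵢTᵢ = 212×1.71×32.0 + 182×1.71×-13.7 + 265×1.71×49.4 = 29723
Σ ṁᵢCp,ᵢ = 212×1.71 + 182×1.71 + 265×1.71 = 1126.9
T_out = 29723 / 1126.9 = 26.376 °C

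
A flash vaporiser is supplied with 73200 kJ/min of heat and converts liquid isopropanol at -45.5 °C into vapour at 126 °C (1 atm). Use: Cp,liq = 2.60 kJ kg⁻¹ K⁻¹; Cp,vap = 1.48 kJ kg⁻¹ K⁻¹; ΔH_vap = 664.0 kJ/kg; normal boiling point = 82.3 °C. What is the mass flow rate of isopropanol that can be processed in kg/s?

Δh = 2.60×(82.3−-45.5) + 664.0 + 1.48×(126−82.3) = 1061 kJ/kg
Q = 73200 kJ/min = 1220 kJ/s = 1220 kJ/s
ṁ = Q/Δh = 1220 / 1061 = 1.1499 kg/s

ṁ = 1.15 kg/s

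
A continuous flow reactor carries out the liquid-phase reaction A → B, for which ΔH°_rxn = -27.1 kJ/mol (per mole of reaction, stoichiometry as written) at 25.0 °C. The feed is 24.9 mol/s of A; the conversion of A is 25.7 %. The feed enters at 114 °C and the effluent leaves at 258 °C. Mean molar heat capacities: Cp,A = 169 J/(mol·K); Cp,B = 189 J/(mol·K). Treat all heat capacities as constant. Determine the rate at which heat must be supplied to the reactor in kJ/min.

Extent of reaction ξ = 0.257 × 24.9 = 6.3993 mol/s
Reaction term: ξ·ΔH°_rxn = 6.3993 × -27.1 = -173.42 kJ/s
Sensible, feed 114→25 °C: -374.52 kJ/s
Outlet flows (mol/s): A 18.501, B 6.3993
Sensible, products 25→258 °C: 1010.3 kJ/s
Q = ΔH = 462.37 kJ/s = 462.37 kW
Heat supplied = 27742 kJ/min

Q_in = 27700 kJ/min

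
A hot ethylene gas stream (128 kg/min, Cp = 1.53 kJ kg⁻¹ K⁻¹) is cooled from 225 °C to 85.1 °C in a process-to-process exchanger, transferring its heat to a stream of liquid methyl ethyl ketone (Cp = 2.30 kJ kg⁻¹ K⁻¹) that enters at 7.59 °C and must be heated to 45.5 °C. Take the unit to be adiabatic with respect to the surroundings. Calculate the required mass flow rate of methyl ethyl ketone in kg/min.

ṁ_c = 314 kg/min

Heat released by hot stream: Q = 128 × 1.53 × (225 − 85.1) = 27398 kJ/min
Energy balance on cold side (adiabatic exchanger): Q = ṁ_c·Cp_c·(T_c,out − T_c,in)
ṁ_c = 27398 / [2.30 × (45.5 − 7.59)] = 314.22 kg/min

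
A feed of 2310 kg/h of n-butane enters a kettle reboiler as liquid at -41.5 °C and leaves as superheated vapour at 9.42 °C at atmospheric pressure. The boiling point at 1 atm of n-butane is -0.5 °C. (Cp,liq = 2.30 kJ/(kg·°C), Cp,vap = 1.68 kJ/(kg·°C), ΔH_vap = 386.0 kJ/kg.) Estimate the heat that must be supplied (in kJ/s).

Q = 319 kJ/s

liquid -41.5→-0.5 °C: 94.3 kJ/kg
vaporisation at -0.5 °C: 386 kJ/kg
vapour -0.5→9.42 °C: 16.666 kJ/kg
Δh = 94.3 + 386 + 16.666 = 496.97 kJ/kg
Q = ṁ·Δh = 2310 kg/h × 496.97 kJ/kg = 1.148e+06 kJ/h
|Q| = 318.89 kW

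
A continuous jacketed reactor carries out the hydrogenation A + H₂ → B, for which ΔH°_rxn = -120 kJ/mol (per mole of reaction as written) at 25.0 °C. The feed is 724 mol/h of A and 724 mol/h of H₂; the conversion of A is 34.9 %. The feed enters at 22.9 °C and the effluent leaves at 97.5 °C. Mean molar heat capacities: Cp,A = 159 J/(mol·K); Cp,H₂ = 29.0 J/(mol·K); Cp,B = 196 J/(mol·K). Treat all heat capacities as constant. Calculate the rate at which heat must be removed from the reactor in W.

Q_out = 5560 W

Extent of reaction ξ = 0.349 × 724 = 252.68 mol/h
Reaction term: ξ·ΔH°_rxn = 252.68 × -120 = -30321 kJ/h
Sensible, feed 22.9→25 °C: 285.84 kJ/h
Outlet flows (mol/h): A 471.32, H₂ 471.32, B 252.68
Sensible, products 25→97.5 °C: 10015 kJ/h
Q = ΔH = -20021 kJ/h = -5.5613 kW
Heat removed = 5561.3 W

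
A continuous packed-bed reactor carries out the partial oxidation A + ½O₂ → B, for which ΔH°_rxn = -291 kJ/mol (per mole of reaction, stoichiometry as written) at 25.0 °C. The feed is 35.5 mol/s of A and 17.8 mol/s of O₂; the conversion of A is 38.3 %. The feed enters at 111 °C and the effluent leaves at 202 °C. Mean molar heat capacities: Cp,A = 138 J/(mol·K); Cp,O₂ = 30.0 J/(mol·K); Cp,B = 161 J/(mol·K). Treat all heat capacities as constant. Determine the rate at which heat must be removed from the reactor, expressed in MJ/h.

Q_out = 12400 MJ/h

Extent of reaction ξ = 0.383 × 35.5 = 13.597 mol/s
Reaction term: ξ·ΔH°_rxn = 13.597 × -291 = -3956.6 kJ/s
Sensible, feed 111→25 °C: -467.24 kJ/s
Outlet flows (mol/s): A 21.904, O₂ 11.002, B 13.597
Sensible, products 25→202 °C: 980.89 kJ/s
Q = ΔH = -3442.9 kJ/s = -3442.9 kW
Heat removed = 12395 MJ/h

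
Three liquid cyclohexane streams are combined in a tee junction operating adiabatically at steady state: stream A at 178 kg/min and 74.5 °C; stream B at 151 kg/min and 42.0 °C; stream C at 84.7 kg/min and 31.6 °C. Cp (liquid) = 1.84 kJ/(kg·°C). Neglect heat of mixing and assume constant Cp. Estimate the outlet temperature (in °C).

Energy balance with Q = 0: Σ ṁᵢCp,ᵢ(T_out − Tᵢ) = 0
T_out = Σ ṁᵢCp,ᵢTᵢ / Σ ṁᵢCp,ᵢ
      = 40994 / 761.21 = 53.854 °C

T_out = 53.9 °C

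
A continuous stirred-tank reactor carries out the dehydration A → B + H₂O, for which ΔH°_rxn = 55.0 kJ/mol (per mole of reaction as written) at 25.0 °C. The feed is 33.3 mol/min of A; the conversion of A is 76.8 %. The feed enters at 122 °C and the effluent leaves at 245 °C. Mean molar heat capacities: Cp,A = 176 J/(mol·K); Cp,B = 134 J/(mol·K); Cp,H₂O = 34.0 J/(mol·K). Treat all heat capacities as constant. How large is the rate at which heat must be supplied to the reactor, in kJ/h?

Extent of reaction ξ = 0.768 × 33.3 = 25.574 mol/min
Reaction term: ξ·ΔH°_rxn = 25.574 × 55.0 = 1406.6 kJ/min
Sensible, feed 122→25 °C: -568.5 kJ/min
Outlet flows (mol/min): A 7.7256, B 25.574, H₂O 25.574
Sensible, products 25→245 °C: 1244.4 kJ/min
Q = ΔH = 2082.5 kJ/min = 34.708 kW
Heat supplied = 124950 kJ/h

Q_in = 125000 kJ/h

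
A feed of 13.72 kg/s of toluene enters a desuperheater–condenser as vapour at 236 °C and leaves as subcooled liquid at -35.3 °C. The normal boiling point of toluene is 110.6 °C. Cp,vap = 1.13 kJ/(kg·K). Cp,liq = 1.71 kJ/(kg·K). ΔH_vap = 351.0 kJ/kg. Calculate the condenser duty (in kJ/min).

vapour 236→110.6 °C: -141.7 kJ/kg
condensation at 110.6 °C: -351 kJ/kg
liquid 110.6→-35.3 °C: -249.49 kJ/kg
Δh = -141.7 + -351 + -249.49 = -742.19 kJ/kg
Q = ṁ·Δh = 13.72 kg/s × -742.19 kJ/kg = -10183 kJ/s
|Q| = 10183 kW = 610970 kJ/min

Q_c = 611000 kJ/min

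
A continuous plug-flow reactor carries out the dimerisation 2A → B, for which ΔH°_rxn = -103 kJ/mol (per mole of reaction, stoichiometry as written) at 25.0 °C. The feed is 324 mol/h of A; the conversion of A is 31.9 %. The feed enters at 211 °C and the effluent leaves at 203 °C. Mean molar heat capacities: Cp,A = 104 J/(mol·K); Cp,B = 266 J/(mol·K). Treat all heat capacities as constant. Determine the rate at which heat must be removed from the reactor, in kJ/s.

Q_out = 1.41 kJ/s

Extent of reaction ξ = 0.319 × 324 / 2 = 51.678 mol/h
Reaction term: ξ·ΔH°_rxn = 51.678 × -103 = -5322.8 kJ/h
Sensible, feed 211→25 °C: -6267.5 kJ/h
Outlet flows (mol/h): A 220.64, B 51.678
Sensible, products 25→203 °C: 6531.4 kJ/h
Q = ΔH = -5058.9 kJ/h = -1.4052 kW
Heat removed = 1.4052 kJ/s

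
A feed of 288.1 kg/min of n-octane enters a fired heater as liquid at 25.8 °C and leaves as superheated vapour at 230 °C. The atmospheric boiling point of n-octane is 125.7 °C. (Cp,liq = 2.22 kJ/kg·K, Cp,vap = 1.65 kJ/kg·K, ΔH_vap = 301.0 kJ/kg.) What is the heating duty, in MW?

Q = 3.34 MW

liquid 25.8→125.7 °C: 221.78 kJ/kg
vaporisation at 125.7 °C: 301 kJ/kg
vapour 125.7→230 °C: 172.09 kJ/kg
Δh = 221.78 + 301 + 172.09 = 694.87 kJ/kg
Q = ṁ·Δh = 288.1 kg/min × 694.87 kJ/kg = 200190 kJ/min
|Q| = 3336.5 kW = 3.3365 MW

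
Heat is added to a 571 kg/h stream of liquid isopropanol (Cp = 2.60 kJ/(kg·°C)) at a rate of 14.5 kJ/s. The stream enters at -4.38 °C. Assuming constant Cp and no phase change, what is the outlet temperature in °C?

Q = 14.5 kJ/s = 52200 kJ/h
ΔT = Q/(ṁ·Cp) = 52200/(571×2.60) = 35.161 K
T_out = -4.38 + 35.161 = 30.781 °C

T_out = 30.8 °C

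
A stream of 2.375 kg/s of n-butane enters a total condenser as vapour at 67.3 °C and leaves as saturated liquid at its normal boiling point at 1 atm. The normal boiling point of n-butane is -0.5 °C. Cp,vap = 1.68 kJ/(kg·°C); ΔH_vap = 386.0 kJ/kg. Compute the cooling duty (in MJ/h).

Q_c = 4270 MJ/h

vapour 67.3→-0.5 °C: -113.9 kJ/kg
condensation at -0.5 °C: -386 kJ/kg
Δh = -113.9 + -386 = -499.9 kJ/kg
Q = ṁ·Δh = 2.375 kg/s × -499.9 kJ/kg = -1187.3 kJ/s
|Q| = 1187.3 kW = 4274.2 MJ/h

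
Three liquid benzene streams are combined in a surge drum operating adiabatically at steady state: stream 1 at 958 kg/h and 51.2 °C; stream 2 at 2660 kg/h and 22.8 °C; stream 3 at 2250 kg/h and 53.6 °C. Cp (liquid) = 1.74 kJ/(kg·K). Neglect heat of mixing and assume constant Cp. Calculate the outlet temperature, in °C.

T_out = 39.2 °C

Energy balance with Q = 0: Σ ṁᵢCp,ᵢ(T_out − Tᵢ) = 0
Σ ṁᵢCp,ᵢTᵢ = 958×1.74×51.2 + 2660×1.74×22.8 + 2250×1.74×53.6 = 400720
Σ ṁᵢCp,ᵢ = 958×1.74 + 2660×1.74 + 2250×1.74 = 10210
T_out = 400720 / 10210 = 39.246 °C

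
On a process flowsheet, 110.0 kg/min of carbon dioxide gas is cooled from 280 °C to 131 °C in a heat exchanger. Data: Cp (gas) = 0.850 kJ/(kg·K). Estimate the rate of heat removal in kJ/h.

Q = ṁ·Cp·ΔT = 110.0 × 0.850 × (131 − 280) = -13932 kJ/min
Converting: 13932 / 60 s = 232.19 kW
Cooling duty = 835890 kJ/h

Q_c = 836000 kJ/h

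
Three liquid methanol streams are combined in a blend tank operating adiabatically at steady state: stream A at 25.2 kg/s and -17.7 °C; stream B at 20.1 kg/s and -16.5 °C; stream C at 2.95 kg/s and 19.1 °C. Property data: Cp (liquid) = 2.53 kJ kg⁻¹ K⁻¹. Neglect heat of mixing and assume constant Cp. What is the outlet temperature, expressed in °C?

T_out = -15.0 °C

Adiabatic, steady state ⇒ Σ ṁᵢCp,ᵢ(T_out − Tᵢ) = 0
T_out = Σ ṁᵢCp,ᵢTᵢ / Σ ṁᵢCp,ᵢ
      = -1825 / 122.07 = -14.95 °C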